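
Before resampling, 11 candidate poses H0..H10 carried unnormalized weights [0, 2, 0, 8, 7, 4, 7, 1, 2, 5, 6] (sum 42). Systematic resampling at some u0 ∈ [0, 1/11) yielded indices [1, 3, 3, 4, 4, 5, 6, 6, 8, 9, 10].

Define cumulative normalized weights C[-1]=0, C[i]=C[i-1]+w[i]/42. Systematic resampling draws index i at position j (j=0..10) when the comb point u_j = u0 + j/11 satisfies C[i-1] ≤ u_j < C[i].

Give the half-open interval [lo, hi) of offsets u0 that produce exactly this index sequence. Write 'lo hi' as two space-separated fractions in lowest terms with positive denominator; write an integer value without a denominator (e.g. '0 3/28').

C = [0, 1/21, 1/21, 5/21, 17/42, 1/2, 2/3, 29/42, 31/42, 6/7, 1]
j=0 picked index 1: u0 ∈ [0, 1/21)
j=1 picked index 3: u0 ∈ [-10/231, 34/231)
j=2 picked index 3: u0 ∈ [-31/231, 13/231)
j=3 picked index 4: u0 ∈ [-8/231, 61/462)
j=4 picked index 4: u0 ∈ [-29/231, 19/462)
j=5 picked index 5: u0 ∈ [-23/462, 1/22)
j=6 picked index 6: u0 ∈ [-1/22, 4/33)
j=7 picked index 6: u0 ∈ [-3/22, 1/33)
j=8 picked index 8: u0 ∈ [-17/462, 5/462)
j=9 picked index 9: u0 ∈ [-37/462, 3/77)
j=10 picked index 10: u0 ∈ [-4/77, 1/11)
intersection: [0, 5/462)

0 5/462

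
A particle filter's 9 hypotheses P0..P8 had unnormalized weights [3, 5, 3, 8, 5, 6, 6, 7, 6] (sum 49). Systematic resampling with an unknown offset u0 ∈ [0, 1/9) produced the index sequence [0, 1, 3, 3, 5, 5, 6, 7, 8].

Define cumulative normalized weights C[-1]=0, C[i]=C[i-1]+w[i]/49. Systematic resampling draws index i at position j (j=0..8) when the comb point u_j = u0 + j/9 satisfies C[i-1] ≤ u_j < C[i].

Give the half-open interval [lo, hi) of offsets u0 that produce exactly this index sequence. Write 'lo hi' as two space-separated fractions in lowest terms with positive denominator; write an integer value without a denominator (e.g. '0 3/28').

20/441 23/441

C = [3/49, 8/49, 11/49, 19/49, 24/49, 30/49, 36/49, 43/49, 1]
j=0 picked index 0: u0 ∈ [0, 3/49)
j=1 picked index 1: u0 ∈ [-22/441, 23/441)
j=2 picked index 3: u0 ∈ [1/441, 73/441)
j=3 picked index 3: u0 ∈ [-16/147, 8/147)
j=4 picked index 5: u0 ∈ [20/441, 74/441)
j=5 picked index 5: u0 ∈ [-29/441, 25/441)
j=6 picked index 6: u0 ∈ [-8/147, 10/147)
j=7 picked index 7: u0 ∈ [-19/441, 44/441)
j=8 picked index 8: u0 ∈ [-5/441, 1/9)
intersection: [20/441, 23/441)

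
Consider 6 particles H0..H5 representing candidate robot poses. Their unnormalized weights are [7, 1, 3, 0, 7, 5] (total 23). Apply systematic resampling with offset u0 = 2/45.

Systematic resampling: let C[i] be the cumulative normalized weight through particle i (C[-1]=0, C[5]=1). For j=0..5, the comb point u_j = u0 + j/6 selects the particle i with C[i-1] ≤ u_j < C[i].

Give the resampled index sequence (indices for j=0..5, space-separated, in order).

0 0 2 4 4 5

C = [7/23, 8/23, 11/23, 11/23, 18/23, 1]
j=0: u_0=2/45 ∈ [0, 7/23) → index 0
j=1: u_1=19/90 ∈ [0, 7/23) → index 0
j=2: u_2=17/45 ∈ [8/23, 11/23) → index 2
j=3: u_3=49/90 ∈ [11/23, 18/23) → index 4
j=4: u_4=32/45 ∈ [11/23, 18/23) → index 4
j=5: u_5=79/90 ∈ [18/23, 1) → index 5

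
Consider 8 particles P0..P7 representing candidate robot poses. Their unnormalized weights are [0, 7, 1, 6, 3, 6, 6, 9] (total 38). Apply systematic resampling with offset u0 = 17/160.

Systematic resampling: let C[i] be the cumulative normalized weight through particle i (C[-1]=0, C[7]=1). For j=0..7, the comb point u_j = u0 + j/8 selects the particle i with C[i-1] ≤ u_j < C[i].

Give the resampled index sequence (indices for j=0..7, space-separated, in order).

C = [0, 7/38, 4/19, 7/19, 17/38, 23/38, 29/38, 1]
j=0: u_0=17/160 ∈ [0, 7/38) → index 1
j=1: u_1=37/160 ∈ [4/19, 7/19) → index 3
j=2: u_2=57/160 ∈ [4/19, 7/19) → index 3
j=3: u_3=77/160 ∈ [17/38, 23/38) → index 5
j=4: u_4=97/160 ∈ [23/38, 29/38) → index 6
j=5: u_5=117/160 ∈ [23/38, 29/38) → index 6
j=6: u_6=137/160 ∈ [29/38, 1) → index 7
j=7: u_7=157/160 ∈ [29/38, 1) → index 7

1 3 3 5 6 6 7 7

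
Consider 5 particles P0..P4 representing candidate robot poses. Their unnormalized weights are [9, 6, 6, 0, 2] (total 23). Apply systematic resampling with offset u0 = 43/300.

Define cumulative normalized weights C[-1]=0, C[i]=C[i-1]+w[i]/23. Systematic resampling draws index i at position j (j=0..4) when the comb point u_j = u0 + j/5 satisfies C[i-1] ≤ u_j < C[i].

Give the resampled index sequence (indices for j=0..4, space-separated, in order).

C = [9/23, 15/23, 21/23, 21/23, 1]
j=0: u_0=43/300 ∈ [0, 9/23) → index 0
j=1: u_1=103/300 ∈ [0, 9/23) → index 0
j=2: u_2=163/300 ∈ [9/23, 15/23) → index 1
j=3: u_3=223/300 ∈ [15/23, 21/23) → index 2
j=4: u_4=283/300 ∈ [21/23, 1) → index 4

0 0 1 2 4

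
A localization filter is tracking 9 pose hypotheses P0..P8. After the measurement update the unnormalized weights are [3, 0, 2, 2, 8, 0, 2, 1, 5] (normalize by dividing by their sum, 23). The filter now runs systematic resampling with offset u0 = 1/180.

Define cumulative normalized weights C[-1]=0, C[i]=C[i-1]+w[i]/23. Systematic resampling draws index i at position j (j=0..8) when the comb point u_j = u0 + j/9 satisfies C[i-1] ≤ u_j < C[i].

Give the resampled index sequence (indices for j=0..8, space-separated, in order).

0 0 3 4 4 4 6 8 8

C = [3/23, 3/23, 5/23, 7/23, 15/23, 15/23, 17/23, 18/23, 1]
j=0: u_0=1/180 ∈ [0, 3/23) → index 0
j=1: u_1=7/60 ∈ [0, 3/23) → index 0
j=2: u_2=41/180 ∈ [5/23, 7/23) → index 3
j=3: u_3=61/180 ∈ [7/23, 15/23) → index 4
j=4: u_4=9/20 ∈ [7/23, 15/23) → index 4
j=5: u_5=101/180 ∈ [7/23, 15/23) → index 4
j=6: u_6=121/180 ∈ [15/23, 17/23) → index 6
j=7: u_7=47/60 ∈ [18/23, 1) → index 8
j=8: u_8=161/180 ∈ [18/23, 1) → index 8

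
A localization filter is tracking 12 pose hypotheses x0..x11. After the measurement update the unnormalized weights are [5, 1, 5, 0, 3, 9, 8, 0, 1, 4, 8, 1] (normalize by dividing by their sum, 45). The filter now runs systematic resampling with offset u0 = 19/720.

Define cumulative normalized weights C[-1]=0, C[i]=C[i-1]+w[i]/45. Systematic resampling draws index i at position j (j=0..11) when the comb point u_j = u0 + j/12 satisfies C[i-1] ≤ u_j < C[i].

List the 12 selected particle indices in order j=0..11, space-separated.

C = [1/9, 2/15, 11/45, 11/45, 14/45, 23/45, 31/45, 31/45, 32/45, 4/5, 44/45, 1]
j=0: u_0=19/720 ∈ [0, 1/9) → index 0
j=1: u_1=79/720 ∈ [0, 1/9) → index 0
j=2: u_2=139/720 ∈ [2/15, 11/45) → index 2
j=3: u_3=199/720 ∈ [11/45, 14/45) → index 4
j=4: u_4=259/720 ∈ [14/45, 23/45) → index 5
j=5: u_5=319/720 ∈ [14/45, 23/45) → index 5
j=6: u_6=379/720 ∈ [23/45, 31/45) → index 6
j=7: u_7=439/720 ∈ [23/45, 31/45) → index 6
j=8: u_8=499/720 ∈ [31/45, 32/45) → index 8
j=9: u_9=559/720 ∈ [32/45, 4/5) → index 9
j=10: u_10=619/720 ∈ [4/5, 44/45) → index 10
j=11: u_11=679/720 ∈ [4/5, 44/45) → index 10

0 0 2 4 5 5 6 6 8 9 10 10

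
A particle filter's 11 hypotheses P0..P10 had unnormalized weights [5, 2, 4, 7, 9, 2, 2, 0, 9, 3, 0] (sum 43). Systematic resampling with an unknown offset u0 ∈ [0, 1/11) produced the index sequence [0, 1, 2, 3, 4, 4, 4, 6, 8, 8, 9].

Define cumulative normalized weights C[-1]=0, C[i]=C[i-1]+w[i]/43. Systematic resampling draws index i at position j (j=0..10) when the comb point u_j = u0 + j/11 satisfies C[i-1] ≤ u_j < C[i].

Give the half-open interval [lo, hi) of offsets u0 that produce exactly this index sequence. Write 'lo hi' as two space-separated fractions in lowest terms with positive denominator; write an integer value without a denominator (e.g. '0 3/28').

26/473 34/473

C = [5/43, 7/43, 11/43, 18/43, 27/43, 29/43, 31/43, 31/43, 40/43, 1, 1]
j=0 picked index 0: u0 ∈ [0, 5/43)
j=1 picked index 1: u0 ∈ [12/473, 34/473)
j=2 picked index 2: u0 ∈ [-9/473, 35/473)
j=3 picked index 3: u0 ∈ [-8/473, 69/473)
j=4 picked index 4: u0 ∈ [26/473, 125/473)
j=5 picked index 4: u0 ∈ [-17/473, 82/473)
j=6 picked index 4: u0 ∈ [-60/473, 39/473)
j=7 picked index 6: u0 ∈ [18/473, 40/473)
j=8 picked index 8: u0 ∈ [-3/473, 96/473)
j=9 picked index 8: u0 ∈ [-46/473, 53/473)
j=10 picked index 9: u0 ∈ [10/473, 1/11)
intersection: [26/473, 34/473)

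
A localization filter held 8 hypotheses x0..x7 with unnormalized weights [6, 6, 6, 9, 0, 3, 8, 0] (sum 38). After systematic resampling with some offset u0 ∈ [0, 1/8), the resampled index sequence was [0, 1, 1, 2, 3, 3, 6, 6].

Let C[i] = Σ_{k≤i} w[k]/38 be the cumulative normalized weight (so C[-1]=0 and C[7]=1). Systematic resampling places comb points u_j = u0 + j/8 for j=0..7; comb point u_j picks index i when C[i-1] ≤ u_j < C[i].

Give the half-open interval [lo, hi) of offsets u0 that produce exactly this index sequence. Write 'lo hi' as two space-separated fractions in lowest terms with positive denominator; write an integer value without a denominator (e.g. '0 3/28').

C = [3/19, 6/19, 9/19, 27/38, 27/38, 15/19, 1, 1]
j=0 picked index 0: u0 ∈ [0, 3/19)
j=1 picked index 1: u0 ∈ [5/152, 29/152)
j=2 picked index 1: u0 ∈ [-7/76, 5/76)
j=3 picked index 2: u0 ∈ [-9/152, 15/152)
j=4 picked index 3: u0 ∈ [-1/38, 4/19)
j=5 picked index 3: u0 ∈ [-23/152, 13/152)
j=6 picked index 6: u0 ∈ [3/76, 1/4)
j=7 picked index 6: u0 ∈ [-13/152, 1/8)
intersection: [3/76, 5/76)

3/76 5/76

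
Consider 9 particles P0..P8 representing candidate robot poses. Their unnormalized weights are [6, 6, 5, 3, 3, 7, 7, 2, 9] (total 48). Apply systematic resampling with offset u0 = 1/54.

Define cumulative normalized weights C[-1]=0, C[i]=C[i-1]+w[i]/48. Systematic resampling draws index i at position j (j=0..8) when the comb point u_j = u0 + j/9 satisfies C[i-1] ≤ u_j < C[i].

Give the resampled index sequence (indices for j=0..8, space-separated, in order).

0 1 1 2 4 5 6 7 8

C = [1/8, 1/4, 17/48, 5/12, 23/48, 5/8, 37/48, 13/16, 1]
j=0: u_0=1/54 ∈ [0, 1/8) → index 0
j=1: u_1=7/54 ∈ [1/8, 1/4) → index 1
j=2: u_2=13/54 ∈ [1/8, 1/4) → index 1
j=3: u_3=19/54 ∈ [1/4, 17/48) → index 2
j=4: u_4=25/54 ∈ [5/12, 23/48) → index 4
j=5: u_5=31/54 ∈ [23/48, 5/8) → index 5
j=6: u_6=37/54 ∈ [5/8, 37/48) → index 6
j=7: u_7=43/54 ∈ [37/48, 13/16) → index 7
j=8: u_8=49/54 ∈ [13/16, 1) → index 8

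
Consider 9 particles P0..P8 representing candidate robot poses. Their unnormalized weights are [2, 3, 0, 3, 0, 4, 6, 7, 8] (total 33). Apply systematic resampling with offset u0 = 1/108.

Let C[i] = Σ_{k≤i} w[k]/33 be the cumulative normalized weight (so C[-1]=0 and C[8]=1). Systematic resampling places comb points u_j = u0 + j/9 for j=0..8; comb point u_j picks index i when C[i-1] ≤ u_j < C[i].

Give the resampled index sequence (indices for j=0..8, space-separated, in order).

0 1 3 5 6 7 7 8 8

C = [2/33, 5/33, 5/33, 8/33, 8/33, 4/11, 6/11, 25/33, 1]
j=0: u_0=1/108 ∈ [0, 2/33) → index 0
j=1: u_1=13/108 ∈ [2/33, 5/33) → index 1
j=2: u_2=25/108 ∈ [5/33, 8/33) → index 3
j=3: u_3=37/108 ∈ [8/33, 4/11) → index 5
j=4: u_4=49/108 ∈ [4/11, 6/11) → index 6
j=5: u_5=61/108 ∈ [6/11, 25/33) → index 7
j=6: u_6=73/108 ∈ [6/11, 25/33) → index 7
j=7: u_7=85/108 ∈ [25/33, 1) → index 8
j=8: u_8=97/108 ∈ [25/33, 1) → index 8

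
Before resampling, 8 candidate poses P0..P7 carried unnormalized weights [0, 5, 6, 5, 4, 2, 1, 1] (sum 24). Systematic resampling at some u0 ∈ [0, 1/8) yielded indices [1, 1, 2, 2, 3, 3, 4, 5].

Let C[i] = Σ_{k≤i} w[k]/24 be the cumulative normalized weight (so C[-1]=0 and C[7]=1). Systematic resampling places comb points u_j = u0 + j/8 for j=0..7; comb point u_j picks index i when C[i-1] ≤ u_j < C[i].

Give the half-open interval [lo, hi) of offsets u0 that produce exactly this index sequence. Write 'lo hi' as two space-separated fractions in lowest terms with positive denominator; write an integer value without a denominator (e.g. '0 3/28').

0 1/24

C = [0, 5/24, 11/24, 2/3, 5/6, 11/12, 23/24, 1]
j=0 picked index 1: u0 ∈ [0, 5/24)
j=1 picked index 1: u0 ∈ [-1/8, 1/12)
j=2 picked index 2: u0 ∈ [-1/24, 5/24)
j=3 picked index 2: u0 ∈ [-1/6, 1/12)
j=4 picked index 3: u0 ∈ [-1/24, 1/6)
j=5 picked index 3: u0 ∈ [-1/6, 1/24)
j=6 picked index 4: u0 ∈ [-1/12, 1/12)
j=7 picked index 5: u0 ∈ [-1/24, 1/24)
intersection: [0, 1/24)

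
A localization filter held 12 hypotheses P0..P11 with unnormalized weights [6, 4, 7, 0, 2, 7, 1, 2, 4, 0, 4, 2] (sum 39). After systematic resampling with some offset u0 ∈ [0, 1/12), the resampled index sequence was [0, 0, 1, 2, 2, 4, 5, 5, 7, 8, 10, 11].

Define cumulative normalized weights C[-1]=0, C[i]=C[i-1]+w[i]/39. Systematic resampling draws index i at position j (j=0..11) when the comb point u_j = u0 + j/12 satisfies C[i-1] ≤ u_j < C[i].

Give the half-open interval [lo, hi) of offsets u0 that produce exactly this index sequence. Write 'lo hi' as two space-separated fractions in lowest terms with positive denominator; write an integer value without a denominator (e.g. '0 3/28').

5/156 11/156

C = [2/13, 10/39, 17/39, 17/39, 19/39, 2/3, 9/13, 29/39, 11/13, 11/13, 37/39, 1]
j=0 picked index 0: u0 ∈ [0, 2/13)
j=1 picked index 0: u0 ∈ [-1/12, 11/156)
j=2 picked index 1: u0 ∈ [-1/78, 7/78)
j=3 picked index 2: u0 ∈ [1/156, 29/156)
j=4 picked index 2: u0 ∈ [-1/13, 4/39)
j=5 picked index 4: u0 ∈ [1/52, 11/156)
j=6 picked index 5: u0 ∈ [-1/78, 1/6)
j=7 picked index 5: u0 ∈ [-5/52, 1/12)
j=8 picked index 7: u0 ∈ [1/39, 1/13)
j=9 picked index 8: u0 ∈ [-1/156, 5/52)
j=10 picked index 10: u0 ∈ [1/78, 3/26)
j=11 picked index 11: u0 ∈ [5/156, 1/12)
intersection: [5/156, 11/156)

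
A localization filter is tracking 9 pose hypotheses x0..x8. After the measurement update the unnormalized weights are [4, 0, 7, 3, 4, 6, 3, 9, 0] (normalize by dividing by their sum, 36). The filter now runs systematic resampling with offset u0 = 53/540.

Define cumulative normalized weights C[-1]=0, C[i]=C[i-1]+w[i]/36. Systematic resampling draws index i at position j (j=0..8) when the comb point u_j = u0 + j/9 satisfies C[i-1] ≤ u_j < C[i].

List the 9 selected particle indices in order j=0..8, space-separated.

C = [1/9, 1/9, 11/36, 7/18, 1/2, 2/3, 3/4, 1, 1]
j=0: u_0=53/540 ∈ [0, 1/9) → index 0
j=1: u_1=113/540 ∈ [1/9, 11/36) → index 2
j=2: u_2=173/540 ∈ [11/36, 7/18) → index 3
j=3: u_3=233/540 ∈ [7/18, 1/2) → index 4
j=4: u_4=293/540 ∈ [1/2, 2/3) → index 5
j=5: u_5=353/540 ∈ [1/2, 2/3) → index 5
j=6: u_6=413/540 ∈ [3/4, 1) → index 7
j=7: u_7=473/540 ∈ [3/4, 1) → index 7
j=8: u_8=533/540 ∈ [3/4, 1) → index 7

0 2 3 4 5 5 7 7 7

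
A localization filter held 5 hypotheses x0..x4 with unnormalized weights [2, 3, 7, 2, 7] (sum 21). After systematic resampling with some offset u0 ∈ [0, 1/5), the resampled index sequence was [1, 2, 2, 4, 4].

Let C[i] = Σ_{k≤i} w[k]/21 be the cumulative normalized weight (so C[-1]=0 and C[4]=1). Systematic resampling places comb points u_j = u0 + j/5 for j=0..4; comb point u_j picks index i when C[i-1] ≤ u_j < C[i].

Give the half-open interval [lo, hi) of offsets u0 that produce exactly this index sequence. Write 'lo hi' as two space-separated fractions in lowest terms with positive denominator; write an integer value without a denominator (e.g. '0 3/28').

C = [2/21, 5/21, 4/7, 2/3, 1]
j=0 picked index 1: u0 ∈ [2/21, 5/21)
j=1 picked index 2: u0 ∈ [4/105, 13/35)
j=2 picked index 2: u0 ∈ [-17/105, 6/35)
j=3 picked index 4: u0 ∈ [1/15, 2/5)
j=4 picked index 4: u0 ∈ [-2/15, 1/5)
intersection: [2/21, 6/35)

2/21 6/35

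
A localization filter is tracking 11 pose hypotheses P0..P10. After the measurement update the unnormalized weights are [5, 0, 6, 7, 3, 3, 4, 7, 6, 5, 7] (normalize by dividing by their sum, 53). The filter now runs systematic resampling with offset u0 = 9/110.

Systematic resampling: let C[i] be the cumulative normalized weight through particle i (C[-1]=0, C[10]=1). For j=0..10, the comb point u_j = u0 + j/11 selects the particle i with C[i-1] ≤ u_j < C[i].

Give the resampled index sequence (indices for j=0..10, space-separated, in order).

C = [5/53, 5/53, 11/53, 18/53, 21/53, 24/53, 28/53, 35/53, 41/53, 46/53, 1]
j=0: u_0=9/110 ∈ [0, 5/53) → index 0
j=1: u_1=19/110 ∈ [5/53, 11/53) → index 2
j=2: u_2=29/110 ∈ [11/53, 18/53) → index 3
j=3: u_3=39/110 ∈ [18/53, 21/53) → index 4
j=4: u_4=49/110 ∈ [21/53, 24/53) → index 5
j=5: u_5=59/110 ∈ [28/53, 35/53) → index 7
j=6: u_6=69/110 ∈ [28/53, 35/53) → index 7
j=7: u_7=79/110 ∈ [35/53, 41/53) → index 8
j=8: u_8=89/110 ∈ [41/53, 46/53) → index 9
j=9: u_9=9/10 ∈ [46/53, 1) → index 10
j=10: u_10=109/110 ∈ [46/53, 1) → index 10

0 2 3 4 5 7 7 8 9 10 10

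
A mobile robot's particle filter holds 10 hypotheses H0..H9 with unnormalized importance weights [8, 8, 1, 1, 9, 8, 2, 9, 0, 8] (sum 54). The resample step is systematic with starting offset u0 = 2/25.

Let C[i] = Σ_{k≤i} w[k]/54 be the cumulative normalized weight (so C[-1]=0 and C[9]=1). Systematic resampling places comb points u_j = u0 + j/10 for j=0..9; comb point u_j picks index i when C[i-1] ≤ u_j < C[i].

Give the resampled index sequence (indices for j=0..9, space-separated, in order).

0 1 1 4 4 5 6 7 9 9

C = [4/27, 8/27, 17/54, 1/3, 1/2, 35/54, 37/54, 23/27, 23/27, 1]
j=0: u_0=2/25 ∈ [0, 4/27) → index 0
j=1: u_1=9/50 ∈ [4/27, 8/27) → index 1
j=2: u_2=7/25 ∈ [4/27, 8/27) → index 1
j=3: u_3=19/50 ∈ [1/3, 1/2) → index 4
j=4: u_4=12/25 ∈ [1/3, 1/2) → index 4
j=5: u_5=29/50 ∈ [1/2, 35/54) → index 5
j=6: u_6=17/25 ∈ [35/54, 37/54) → index 6
j=7: u_7=39/50 ∈ [37/54, 23/27) → index 7
j=8: u_8=22/25 ∈ [23/27, 1) → index 9
j=9: u_9=49/50 ∈ [23/27, 1) → index 9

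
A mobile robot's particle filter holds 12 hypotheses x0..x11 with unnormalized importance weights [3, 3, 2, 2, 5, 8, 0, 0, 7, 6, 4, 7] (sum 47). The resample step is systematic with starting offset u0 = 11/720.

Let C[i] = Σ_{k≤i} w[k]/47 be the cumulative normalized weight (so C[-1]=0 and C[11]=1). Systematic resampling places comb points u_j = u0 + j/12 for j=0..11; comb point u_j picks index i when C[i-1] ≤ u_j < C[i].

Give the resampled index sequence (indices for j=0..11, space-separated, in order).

0 1 3 4 5 5 8 8 9 9 10 11

C = [3/47, 6/47, 8/47, 10/47, 15/47, 23/47, 23/47, 23/47, 30/47, 36/47, 40/47, 1]
j=0: u_0=11/720 ∈ [0, 3/47) → index 0
j=1: u_1=71/720 ∈ [3/47, 6/47) → index 1
j=2: u_2=131/720 ∈ [8/47, 10/47) → index 3
j=3: u_3=191/720 ∈ [10/47, 15/47) → index 4
j=4: u_4=251/720 ∈ [15/47, 23/47) → index 5
j=5: u_5=311/720 ∈ [15/47, 23/47) → index 5
j=6: u_6=371/720 ∈ [23/47, 30/47) → index 8
j=7: u_7=431/720 ∈ [23/47, 30/47) → index 8
j=8: u_8=491/720 ∈ [30/47, 36/47) → index 9
j=9: u_9=551/720 ∈ [30/47, 36/47) → index 9
j=10: u_10=611/720 ∈ [36/47, 40/47) → index 10
j=11: u_11=671/720 ∈ [40/47, 1) → index 11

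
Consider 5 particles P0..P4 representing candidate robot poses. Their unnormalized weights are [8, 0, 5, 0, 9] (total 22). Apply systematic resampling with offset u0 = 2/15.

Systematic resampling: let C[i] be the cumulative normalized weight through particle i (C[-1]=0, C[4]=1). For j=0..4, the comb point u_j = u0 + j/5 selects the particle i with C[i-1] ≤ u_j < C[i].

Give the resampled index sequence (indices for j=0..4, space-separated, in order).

0 0 2 4 4

C = [4/11, 4/11, 13/22, 13/22, 1]
j=0: u_0=2/15 ∈ [0, 4/11) → index 0
j=1: u_1=1/3 ∈ [0, 4/11) → index 0
j=2: u_2=8/15 ∈ [4/11, 13/22) → index 2
j=3: u_3=11/15 ∈ [13/22, 1) → index 4
j=4: u_4=14/15 ∈ [13/22, 1) → index 4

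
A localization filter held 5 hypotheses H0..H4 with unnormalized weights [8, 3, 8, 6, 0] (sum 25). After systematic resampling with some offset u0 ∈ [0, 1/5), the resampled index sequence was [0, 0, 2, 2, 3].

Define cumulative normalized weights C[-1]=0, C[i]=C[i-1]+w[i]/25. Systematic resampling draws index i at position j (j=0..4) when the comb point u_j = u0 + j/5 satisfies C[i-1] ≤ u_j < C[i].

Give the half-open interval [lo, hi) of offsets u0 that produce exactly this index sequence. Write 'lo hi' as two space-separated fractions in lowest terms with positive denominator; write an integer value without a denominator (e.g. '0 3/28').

C = [8/25, 11/25, 19/25, 1, 1]
j=0 picked index 0: u0 ∈ [0, 8/25)
j=1 picked index 0: u0 ∈ [-1/5, 3/25)
j=2 picked index 2: u0 ∈ [1/25, 9/25)
j=3 picked index 2: u0 ∈ [-4/25, 4/25)
j=4 picked index 3: u0 ∈ [-1/25, 1/5)
intersection: [1/25, 3/25)

1/25 3/25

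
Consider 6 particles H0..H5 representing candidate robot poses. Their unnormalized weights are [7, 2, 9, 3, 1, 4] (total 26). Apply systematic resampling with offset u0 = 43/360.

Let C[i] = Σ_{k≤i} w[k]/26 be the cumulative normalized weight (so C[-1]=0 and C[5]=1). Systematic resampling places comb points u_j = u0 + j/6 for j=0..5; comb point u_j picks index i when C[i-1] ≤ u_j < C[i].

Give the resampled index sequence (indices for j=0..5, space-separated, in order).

0 1 2 2 3 5

C = [7/26, 9/26, 9/13, 21/26, 11/13, 1]
j=0: u_0=43/360 ∈ [0, 7/26) → index 0
j=1: u_1=103/360 ∈ [7/26, 9/26) → index 1
j=2: u_2=163/360 ∈ [9/26, 9/13) → index 2
j=3: u_3=223/360 ∈ [9/26, 9/13) → index 2
j=4: u_4=283/360 ∈ [9/13, 21/26) → index 3
j=5: u_5=343/360 ∈ [11/13, 1) → index 5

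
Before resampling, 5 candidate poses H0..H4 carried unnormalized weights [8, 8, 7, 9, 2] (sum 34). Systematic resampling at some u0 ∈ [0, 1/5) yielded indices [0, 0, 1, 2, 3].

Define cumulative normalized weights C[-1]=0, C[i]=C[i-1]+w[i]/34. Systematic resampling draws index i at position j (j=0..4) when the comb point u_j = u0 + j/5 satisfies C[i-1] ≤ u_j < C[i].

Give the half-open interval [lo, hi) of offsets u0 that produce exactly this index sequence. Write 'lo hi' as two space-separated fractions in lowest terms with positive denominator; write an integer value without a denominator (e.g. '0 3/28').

0 3/85

C = [4/17, 8/17, 23/34, 16/17, 1]
j=0 picked index 0: u0 ∈ [0, 4/17)
j=1 picked index 0: u0 ∈ [-1/5, 3/85)
j=2 picked index 1: u0 ∈ [-14/85, 6/85)
j=3 picked index 2: u0 ∈ [-11/85, 13/170)
j=4 picked index 3: u0 ∈ [-21/170, 12/85)
intersection: [0, 3/85)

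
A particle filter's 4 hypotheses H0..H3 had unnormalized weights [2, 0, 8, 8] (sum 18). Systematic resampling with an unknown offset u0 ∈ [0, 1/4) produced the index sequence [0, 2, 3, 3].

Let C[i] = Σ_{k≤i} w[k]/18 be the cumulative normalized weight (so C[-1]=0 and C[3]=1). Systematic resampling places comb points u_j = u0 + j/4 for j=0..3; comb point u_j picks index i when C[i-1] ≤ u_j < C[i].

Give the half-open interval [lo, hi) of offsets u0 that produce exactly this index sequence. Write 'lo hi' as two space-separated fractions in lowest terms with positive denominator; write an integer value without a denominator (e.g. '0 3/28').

C = [1/9, 1/9, 5/9, 1]
j=0 picked index 0: u0 ∈ [0, 1/9)
j=1 picked index 2: u0 ∈ [-5/36, 11/36)
j=2 picked index 3: u0 ∈ [1/18, 1/2)
j=3 picked index 3: u0 ∈ [-7/36, 1/4)
intersection: [1/18, 1/9)

1/18 1/9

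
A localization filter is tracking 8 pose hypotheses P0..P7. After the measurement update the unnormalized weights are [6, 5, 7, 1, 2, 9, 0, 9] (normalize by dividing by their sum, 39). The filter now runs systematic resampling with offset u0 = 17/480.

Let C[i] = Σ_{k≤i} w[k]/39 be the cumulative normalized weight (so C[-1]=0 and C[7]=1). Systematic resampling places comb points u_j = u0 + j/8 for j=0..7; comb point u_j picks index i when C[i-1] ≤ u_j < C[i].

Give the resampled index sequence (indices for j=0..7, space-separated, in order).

C = [2/13, 11/39, 6/13, 19/39, 7/13, 10/13, 10/13, 1]
j=0: u_0=17/480 ∈ [0, 2/13) → index 0
j=1: u_1=77/480 ∈ [2/13, 11/39) → index 1
j=2: u_2=137/480 ∈ [11/39, 6/13) → index 2
j=3: u_3=197/480 ∈ [11/39, 6/13) → index 2
j=4: u_4=257/480 ∈ [19/39, 7/13) → index 4
j=5: u_5=317/480 ∈ [7/13, 10/13) → index 5
j=6: u_6=377/480 ∈ [10/13, 1) → index 7
j=7: u_7=437/480 ∈ [10/13, 1) → index 7

0 1 2 2 4 5 7 7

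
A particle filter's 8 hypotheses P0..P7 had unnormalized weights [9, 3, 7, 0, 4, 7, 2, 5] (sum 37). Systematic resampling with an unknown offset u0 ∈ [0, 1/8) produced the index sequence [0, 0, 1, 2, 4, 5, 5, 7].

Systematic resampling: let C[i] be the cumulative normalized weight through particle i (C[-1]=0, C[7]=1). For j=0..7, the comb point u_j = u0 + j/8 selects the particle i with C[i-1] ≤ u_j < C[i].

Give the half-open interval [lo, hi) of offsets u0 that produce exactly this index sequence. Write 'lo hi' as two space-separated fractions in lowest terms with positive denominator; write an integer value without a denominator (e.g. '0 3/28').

1/74 9/148

C = [9/37, 12/37, 19/37, 19/37, 23/37, 30/37, 32/37, 1]
j=0 picked index 0: u0 ∈ [0, 9/37)
j=1 picked index 0: u0 ∈ [-1/8, 35/296)
j=2 picked index 1: u0 ∈ [-1/148, 11/148)
j=3 picked index 2: u0 ∈ [-15/296, 41/296)
j=4 picked index 4: u0 ∈ [1/74, 9/74)
j=5 picked index 5: u0 ∈ [-1/296, 55/296)
j=6 picked index 5: u0 ∈ [-19/148, 9/148)
j=7 picked index 7: u0 ∈ [-3/296, 1/8)
intersection: [1/74, 9/148)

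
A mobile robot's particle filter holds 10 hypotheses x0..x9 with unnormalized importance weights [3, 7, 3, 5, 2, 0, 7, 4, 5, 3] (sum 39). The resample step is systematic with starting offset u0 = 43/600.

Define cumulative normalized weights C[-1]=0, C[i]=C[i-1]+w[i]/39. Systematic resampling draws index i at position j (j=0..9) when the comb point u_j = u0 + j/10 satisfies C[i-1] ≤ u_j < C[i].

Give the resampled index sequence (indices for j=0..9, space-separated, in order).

C = [1/13, 10/39, 1/3, 6/13, 20/39, 20/39, 9/13, 31/39, 12/13, 1]
j=0: u_0=43/600 ∈ [0, 1/13) → index 0
j=1: u_1=103/600 ∈ [1/13, 10/39) → index 1
j=2: u_2=163/600 ∈ [10/39, 1/3) → index 2
j=3: u_3=223/600 ∈ [1/3, 6/13) → index 3
j=4: u_4=283/600 ∈ [6/13, 20/39) → index 4
j=5: u_5=343/600 ∈ [20/39, 9/13) → index 6
j=6: u_6=403/600 ∈ [20/39, 9/13) → index 6
j=7: u_7=463/600 ∈ [9/13, 31/39) → index 7
j=8: u_8=523/600 ∈ [31/39, 12/13) → index 8
j=9: u_9=583/600 ∈ [12/13, 1) → index 9

0 1 2 3 4 6 6 7 8 9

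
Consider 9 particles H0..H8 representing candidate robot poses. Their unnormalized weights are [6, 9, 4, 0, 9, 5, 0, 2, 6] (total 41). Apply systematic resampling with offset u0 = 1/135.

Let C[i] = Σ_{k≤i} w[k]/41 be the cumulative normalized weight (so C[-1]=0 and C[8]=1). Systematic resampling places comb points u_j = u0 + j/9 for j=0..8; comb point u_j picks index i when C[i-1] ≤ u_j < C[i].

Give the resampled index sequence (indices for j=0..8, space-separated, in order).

0 0 1 1 2 4 4 5 8

C = [6/41, 15/41, 19/41, 19/41, 28/41, 33/41, 33/41, 35/41, 1]
j=0: u_0=1/135 ∈ [0, 6/41) → index 0
j=1: u_1=16/135 ∈ [0, 6/41) → index 0
j=2: u_2=31/135 ∈ [6/41, 15/41) → index 1
j=3: u_3=46/135 ∈ [6/41, 15/41) → index 1
j=4: u_4=61/135 ∈ [15/41, 19/41) → index 2
j=5: u_5=76/135 ∈ [19/41, 28/41) → index 4
j=6: u_6=91/135 ∈ [19/41, 28/41) → index 4
j=7: u_7=106/135 ∈ [28/41, 33/41) → index 5
j=8: u_8=121/135 ∈ [35/41, 1) → index 8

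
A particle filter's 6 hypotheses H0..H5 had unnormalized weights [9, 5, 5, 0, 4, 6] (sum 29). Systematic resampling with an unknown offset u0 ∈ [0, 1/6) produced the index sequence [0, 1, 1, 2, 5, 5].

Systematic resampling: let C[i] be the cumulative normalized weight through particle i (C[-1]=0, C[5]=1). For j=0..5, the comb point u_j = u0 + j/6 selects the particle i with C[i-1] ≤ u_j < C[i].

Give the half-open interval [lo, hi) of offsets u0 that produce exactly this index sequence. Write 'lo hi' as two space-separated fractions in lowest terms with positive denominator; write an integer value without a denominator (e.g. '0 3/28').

C = [9/29, 14/29, 19/29, 19/29, 23/29, 1]
j=0 picked index 0: u0 ∈ [0, 9/29)
j=1 picked index 1: u0 ∈ [25/174, 55/174)
j=2 picked index 1: u0 ∈ [-2/87, 13/87)
j=3 picked index 2: u0 ∈ [-1/58, 9/58)
j=4 picked index 5: u0 ∈ [11/87, 1/3)
j=5 picked index 5: u0 ∈ [-7/174, 1/6)
intersection: [25/174, 13/87)

25/174 13/87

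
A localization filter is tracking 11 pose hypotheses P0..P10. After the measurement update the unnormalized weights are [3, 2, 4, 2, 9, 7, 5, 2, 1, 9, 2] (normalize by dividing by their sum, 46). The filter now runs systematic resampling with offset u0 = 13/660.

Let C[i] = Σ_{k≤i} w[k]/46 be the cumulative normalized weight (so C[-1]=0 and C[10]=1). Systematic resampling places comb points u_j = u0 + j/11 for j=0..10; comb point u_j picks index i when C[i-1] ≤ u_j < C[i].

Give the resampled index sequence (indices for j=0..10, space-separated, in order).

0 2 3 4 4 5 5 6 8 9 9

C = [3/46, 5/46, 9/46, 11/46, 10/23, 27/46, 16/23, 17/23, 35/46, 22/23, 1]
j=0: u_0=13/660 ∈ [0, 3/46) → index 0
j=1: u_1=73/660 ∈ [5/46, 9/46) → index 2
j=2: u_2=133/660 ∈ [9/46, 11/46) → index 3
j=3: u_3=193/660 ∈ [11/46, 10/23) → index 4
j=4: u_4=23/60 ∈ [11/46, 10/23) → index 4
j=5: u_5=313/660 ∈ [10/23, 27/46) → index 5
j=6: u_6=373/660 ∈ [10/23, 27/46) → index 5
j=7: u_7=433/660 ∈ [27/46, 16/23) → index 6
j=8: u_8=493/660 ∈ [17/23, 35/46) → index 8
j=9: u_9=553/660 ∈ [35/46, 22/23) → index 9
j=10: u_10=613/660 ∈ [35/46, 22/23) → index 9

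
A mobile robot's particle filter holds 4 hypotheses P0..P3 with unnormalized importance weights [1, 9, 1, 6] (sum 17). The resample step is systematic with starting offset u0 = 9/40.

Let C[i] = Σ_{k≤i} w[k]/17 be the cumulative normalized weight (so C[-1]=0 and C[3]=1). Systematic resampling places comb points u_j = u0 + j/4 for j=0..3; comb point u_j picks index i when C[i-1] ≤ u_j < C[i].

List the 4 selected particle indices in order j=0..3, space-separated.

C = [1/17, 10/17, 11/17, 1]
j=0: u_0=9/40 ∈ [1/17, 10/17) → index 1
j=1: u_1=19/40 ∈ [1/17, 10/17) → index 1
j=2: u_2=29/40 ∈ [11/17, 1) → index 3
j=3: u_3=39/40 ∈ [11/17, 1) → index 3

1 1 3 3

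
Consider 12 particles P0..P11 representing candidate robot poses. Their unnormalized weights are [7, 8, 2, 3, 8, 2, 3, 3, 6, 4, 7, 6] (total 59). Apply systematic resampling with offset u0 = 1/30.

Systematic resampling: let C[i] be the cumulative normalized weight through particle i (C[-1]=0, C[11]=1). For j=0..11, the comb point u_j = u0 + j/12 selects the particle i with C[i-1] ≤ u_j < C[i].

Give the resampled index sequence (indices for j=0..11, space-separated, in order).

C = [7/59, 15/59, 17/59, 20/59, 28/59, 30/59, 33/59, 36/59, 42/59, 46/59, 53/59, 1]
j=0: u_0=1/30 ∈ [0, 7/59) → index 0
j=1: u_1=7/60 ∈ [0, 7/59) → index 0
j=2: u_2=1/5 ∈ [7/59, 15/59) → index 1
j=3: u_3=17/60 ∈ [15/59, 17/59) → index 2
j=4: u_4=11/30 ∈ [20/59, 28/59) → index 4
j=5: u_5=9/20 ∈ [20/59, 28/59) → index 4
j=6: u_6=8/15 ∈ [30/59, 33/59) → index 6
j=7: u_7=37/60 ∈ [36/59, 42/59) → index 8
j=8: u_8=7/10 ∈ [36/59, 42/59) → index 8
j=9: u_9=47/60 ∈ [46/59, 53/59) → index 10
j=10: u_10=13/15 ∈ [46/59, 53/59) → index 10
j=11: u_11=19/20 ∈ [53/59, 1) → index 11

0 0 1 2 4 4 6 8 8 10 10 11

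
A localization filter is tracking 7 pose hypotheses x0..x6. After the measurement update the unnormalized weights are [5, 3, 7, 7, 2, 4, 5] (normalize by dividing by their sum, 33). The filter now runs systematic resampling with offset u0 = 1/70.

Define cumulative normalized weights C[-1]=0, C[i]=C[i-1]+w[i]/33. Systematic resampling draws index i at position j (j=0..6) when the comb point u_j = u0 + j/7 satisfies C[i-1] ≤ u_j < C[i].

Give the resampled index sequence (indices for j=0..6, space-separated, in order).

C = [5/33, 8/33, 5/11, 2/3, 8/11, 28/33, 1]
j=0: u_0=1/70 ∈ [0, 5/33) → index 0
j=1: u_1=11/70 ∈ [5/33, 8/33) → index 1
j=2: u_2=3/10 ∈ [8/33, 5/11) → index 2
j=3: u_3=31/70 ∈ [8/33, 5/11) → index 2
j=4: u_4=41/70 ∈ [5/11, 2/3) → index 3
j=5: u_5=51/70 ∈ [8/11, 28/33) → index 5
j=6: u_6=61/70 ∈ [28/33, 1) → index 6

0 1 2 2 3 5 6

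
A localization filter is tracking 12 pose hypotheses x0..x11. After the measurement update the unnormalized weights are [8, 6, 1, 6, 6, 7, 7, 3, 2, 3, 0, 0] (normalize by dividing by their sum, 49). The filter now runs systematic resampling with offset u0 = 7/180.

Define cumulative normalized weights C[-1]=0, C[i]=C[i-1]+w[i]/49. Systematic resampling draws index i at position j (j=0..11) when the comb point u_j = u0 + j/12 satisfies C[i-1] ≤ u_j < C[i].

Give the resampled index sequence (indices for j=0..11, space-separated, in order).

C = [8/49, 2/7, 15/49, 3/7, 27/49, 34/49, 41/49, 44/49, 46/49, 1, 1, 1]
j=0: u_0=7/180 ∈ [0, 8/49) → index 0
j=1: u_1=11/90 ∈ [0, 8/49) → index 0
j=2: u_2=37/180 ∈ [8/49, 2/7) → index 1
j=3: u_3=13/45 ∈ [2/7, 15/49) → index 2
j=4: u_4=67/180 ∈ [15/49, 3/7) → index 3
j=5: u_5=41/90 ∈ [3/7, 27/49) → index 4
j=6: u_6=97/180 ∈ [3/7, 27/49) → index 4
j=7: u_7=28/45 ∈ [27/49, 34/49) → index 5
j=8: u_8=127/180 ∈ [34/49, 41/49) → index 6
j=9: u_9=71/90 ∈ [34/49, 41/49) → index 6
j=10: u_10=157/180 ∈ [41/49, 44/49) → index 7
j=11: u_11=43/45 ∈ [46/49, 1) → index 9

0 0 1 2 3 4 4 5 6 6 7 9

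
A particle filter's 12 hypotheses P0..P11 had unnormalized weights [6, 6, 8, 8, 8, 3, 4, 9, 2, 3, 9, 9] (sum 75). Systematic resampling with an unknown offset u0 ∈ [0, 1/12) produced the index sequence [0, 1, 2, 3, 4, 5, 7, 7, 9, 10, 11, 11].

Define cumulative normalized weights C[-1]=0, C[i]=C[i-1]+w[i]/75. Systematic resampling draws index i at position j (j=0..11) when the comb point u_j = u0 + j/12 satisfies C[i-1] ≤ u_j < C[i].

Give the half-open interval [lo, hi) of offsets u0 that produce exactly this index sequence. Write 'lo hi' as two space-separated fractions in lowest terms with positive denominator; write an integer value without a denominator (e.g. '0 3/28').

11/150 23/300

C = [2/25, 4/25, 4/15, 28/75, 12/25, 13/25, 43/75, 52/75, 18/25, 19/25, 22/25, 1]
j=0 picked index 0: u0 ∈ [0, 2/25)
j=1 picked index 1: u0 ∈ [-1/300, 23/300)
j=2 picked index 2: u0 ∈ [-1/150, 1/10)
j=3 picked index 3: u0 ∈ [1/60, 37/300)
j=4 picked index 4: u0 ∈ [1/25, 11/75)
j=5 picked index 5: u0 ∈ [19/300, 31/300)
j=6 picked index 7: u0 ∈ [11/150, 29/150)
j=7 picked index 7: u0 ∈ [-1/100, 11/100)
j=8 picked index 9: u0 ∈ [4/75, 7/75)
j=9 picked index 10: u0 ∈ [1/100, 13/100)
j=10 picked index 11: u0 ∈ [7/150, 1/6)
j=11 picked index 11: u0 ∈ [-11/300, 1/12)
intersection: [11/150, 23/300)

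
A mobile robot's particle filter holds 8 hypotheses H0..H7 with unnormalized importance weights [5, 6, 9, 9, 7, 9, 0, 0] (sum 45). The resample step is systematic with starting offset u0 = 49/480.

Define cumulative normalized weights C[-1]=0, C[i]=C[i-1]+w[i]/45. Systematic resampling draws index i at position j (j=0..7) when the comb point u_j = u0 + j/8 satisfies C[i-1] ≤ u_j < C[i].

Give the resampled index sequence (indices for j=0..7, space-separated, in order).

0 1 2 3 3 4 5 5

C = [1/9, 11/45, 4/9, 29/45, 4/5, 1, 1, 1]
j=0: u_0=49/480 ∈ [0, 1/9) → index 0
j=1: u_1=109/480 ∈ [1/9, 11/45) → index 1
j=2: u_2=169/480 ∈ [11/45, 4/9) → index 2
j=3: u_3=229/480 ∈ [4/9, 29/45) → index 3
j=4: u_4=289/480 ∈ [4/9, 29/45) → index 3
j=5: u_5=349/480 ∈ [29/45, 4/5) → index 4
j=6: u_6=409/480 ∈ [4/5, 1) → index 5
j=7: u_7=469/480 ∈ [4/5, 1) → index 5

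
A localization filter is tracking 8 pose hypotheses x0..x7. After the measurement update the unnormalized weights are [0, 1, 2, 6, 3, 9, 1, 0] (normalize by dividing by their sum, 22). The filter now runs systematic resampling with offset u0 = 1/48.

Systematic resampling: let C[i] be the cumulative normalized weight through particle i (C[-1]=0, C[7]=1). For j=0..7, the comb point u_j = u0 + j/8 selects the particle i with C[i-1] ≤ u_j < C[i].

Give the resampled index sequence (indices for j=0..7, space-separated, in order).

1 3 3 3 4 5 5 5

C = [0, 1/22, 3/22, 9/22, 6/11, 21/22, 1, 1]
j=0: u_0=1/48 ∈ [0, 1/22) → index 1
j=1: u_1=7/48 ∈ [3/22, 9/22) → index 3
j=2: u_2=13/48 ∈ [3/22, 9/22) → index 3
j=3: u_3=19/48 ∈ [3/22, 9/22) → index 3
j=4: u_4=25/48 ∈ [9/22, 6/11) → index 4
j=5: u_5=31/48 ∈ [6/11, 21/22) → index 5
j=6: u_6=37/48 ∈ [6/11, 21/22) → index 5
j=7: u_7=43/48 ∈ [6/11, 21/22) → index 5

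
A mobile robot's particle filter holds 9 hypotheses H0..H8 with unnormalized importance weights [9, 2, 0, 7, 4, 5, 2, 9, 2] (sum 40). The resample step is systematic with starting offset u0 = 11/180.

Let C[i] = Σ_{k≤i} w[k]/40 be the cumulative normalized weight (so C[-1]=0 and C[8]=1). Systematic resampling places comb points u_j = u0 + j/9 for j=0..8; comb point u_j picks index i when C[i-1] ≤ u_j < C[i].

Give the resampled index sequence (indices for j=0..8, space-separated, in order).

C = [9/40, 11/40, 11/40, 9/20, 11/20, 27/40, 29/40, 19/20, 1]
j=0: u_0=11/180 ∈ [0, 9/40) → index 0
j=1: u_1=31/180 ∈ [0, 9/40) → index 0
j=2: u_2=17/60 ∈ [11/40, 9/20) → index 3
j=3: u_3=71/180 ∈ [11/40, 9/20) → index 3
j=4: u_4=91/180 ∈ [9/20, 11/20) → index 4
j=5: u_5=37/60 ∈ [11/20, 27/40) → index 5
j=6: u_6=131/180 ∈ [29/40, 19/20) → index 7
j=7: u_7=151/180 ∈ [29/40, 19/20) → index 7
j=8: u_8=19/20 ∈ [19/20, 1) → index 8

0 0 3 3 4 5 7 7 8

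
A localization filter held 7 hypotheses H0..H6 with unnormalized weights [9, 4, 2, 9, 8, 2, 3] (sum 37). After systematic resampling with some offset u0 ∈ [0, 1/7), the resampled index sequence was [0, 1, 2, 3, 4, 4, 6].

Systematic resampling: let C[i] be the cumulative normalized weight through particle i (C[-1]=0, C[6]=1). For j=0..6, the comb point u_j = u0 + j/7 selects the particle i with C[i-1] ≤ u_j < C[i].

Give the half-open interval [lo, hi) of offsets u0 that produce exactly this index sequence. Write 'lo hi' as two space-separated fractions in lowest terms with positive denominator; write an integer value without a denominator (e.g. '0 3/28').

C = [9/37, 13/37, 15/37, 24/37, 32/37, 34/37, 1]
j=0 picked index 0: u0 ∈ [0, 9/37)
j=1 picked index 1: u0 ∈ [26/259, 54/259)
j=2 picked index 2: u0 ∈ [17/259, 31/259)
j=3 picked index 3: u0 ∈ [-6/259, 57/259)
j=4 picked index 4: u0 ∈ [20/259, 76/259)
j=5 picked index 4: u0 ∈ [-17/259, 39/259)
j=6 picked index 6: u0 ∈ [16/259, 1/7)
intersection: [26/259, 31/259)

26/259 31/259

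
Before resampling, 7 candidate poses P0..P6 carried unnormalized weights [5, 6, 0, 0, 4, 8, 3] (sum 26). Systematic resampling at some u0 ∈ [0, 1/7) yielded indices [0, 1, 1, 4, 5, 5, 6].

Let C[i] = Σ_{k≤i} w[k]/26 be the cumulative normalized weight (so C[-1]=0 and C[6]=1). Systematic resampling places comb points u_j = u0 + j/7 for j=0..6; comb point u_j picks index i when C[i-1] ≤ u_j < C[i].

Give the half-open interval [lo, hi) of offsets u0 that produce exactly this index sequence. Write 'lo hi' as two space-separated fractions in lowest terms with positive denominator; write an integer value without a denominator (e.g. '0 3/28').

9/182 25/182

C = [5/26, 11/26, 11/26, 11/26, 15/26, 23/26, 1]
j=0 picked index 0: u0 ∈ [0, 5/26)
j=1 picked index 1: u0 ∈ [9/182, 51/182)
j=2 picked index 1: u0 ∈ [-17/182, 25/182)
j=3 picked index 4: u0 ∈ [-1/182, 27/182)
j=4 picked index 5: u0 ∈ [1/182, 57/182)
j=5 picked index 5: u0 ∈ [-25/182, 31/182)
j=6 picked index 6: u0 ∈ [5/182, 1/7)
intersection: [9/182, 25/182)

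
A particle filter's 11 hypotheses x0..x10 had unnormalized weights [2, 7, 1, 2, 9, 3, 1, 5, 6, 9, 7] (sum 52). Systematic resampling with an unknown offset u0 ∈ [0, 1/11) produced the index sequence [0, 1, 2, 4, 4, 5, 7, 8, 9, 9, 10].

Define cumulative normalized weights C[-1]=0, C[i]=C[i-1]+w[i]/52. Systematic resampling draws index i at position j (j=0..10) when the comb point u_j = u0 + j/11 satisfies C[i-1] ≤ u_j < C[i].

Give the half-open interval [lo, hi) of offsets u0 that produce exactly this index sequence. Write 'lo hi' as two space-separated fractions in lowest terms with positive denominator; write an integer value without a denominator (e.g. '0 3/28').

0 1/143

C = [1/26, 9/52, 5/26, 3/13, 21/52, 6/13, 25/52, 15/26, 9/13, 45/52, 1]
j=0 picked index 0: u0 ∈ [0, 1/26)
j=1 picked index 1: u0 ∈ [-15/286, 47/572)
j=2 picked index 2: u0 ∈ [-5/572, 3/286)
j=3 picked index 4: u0 ∈ [-6/143, 75/572)
j=4 picked index 4: u0 ∈ [-19/143, 23/572)
j=5 picked index 5: u0 ∈ [-29/572, 1/143)
j=6 picked index 7: u0 ∈ [-37/572, 9/286)
j=7 picked index 8: u0 ∈ [-17/286, 8/143)
j=8 picked index 9: u0 ∈ [-5/143, 79/572)
j=9 picked index 9: u0 ∈ [-18/143, 27/572)
j=10 picked index 10: u0 ∈ [-25/572, 1/11)
intersection: [0, 1/143)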